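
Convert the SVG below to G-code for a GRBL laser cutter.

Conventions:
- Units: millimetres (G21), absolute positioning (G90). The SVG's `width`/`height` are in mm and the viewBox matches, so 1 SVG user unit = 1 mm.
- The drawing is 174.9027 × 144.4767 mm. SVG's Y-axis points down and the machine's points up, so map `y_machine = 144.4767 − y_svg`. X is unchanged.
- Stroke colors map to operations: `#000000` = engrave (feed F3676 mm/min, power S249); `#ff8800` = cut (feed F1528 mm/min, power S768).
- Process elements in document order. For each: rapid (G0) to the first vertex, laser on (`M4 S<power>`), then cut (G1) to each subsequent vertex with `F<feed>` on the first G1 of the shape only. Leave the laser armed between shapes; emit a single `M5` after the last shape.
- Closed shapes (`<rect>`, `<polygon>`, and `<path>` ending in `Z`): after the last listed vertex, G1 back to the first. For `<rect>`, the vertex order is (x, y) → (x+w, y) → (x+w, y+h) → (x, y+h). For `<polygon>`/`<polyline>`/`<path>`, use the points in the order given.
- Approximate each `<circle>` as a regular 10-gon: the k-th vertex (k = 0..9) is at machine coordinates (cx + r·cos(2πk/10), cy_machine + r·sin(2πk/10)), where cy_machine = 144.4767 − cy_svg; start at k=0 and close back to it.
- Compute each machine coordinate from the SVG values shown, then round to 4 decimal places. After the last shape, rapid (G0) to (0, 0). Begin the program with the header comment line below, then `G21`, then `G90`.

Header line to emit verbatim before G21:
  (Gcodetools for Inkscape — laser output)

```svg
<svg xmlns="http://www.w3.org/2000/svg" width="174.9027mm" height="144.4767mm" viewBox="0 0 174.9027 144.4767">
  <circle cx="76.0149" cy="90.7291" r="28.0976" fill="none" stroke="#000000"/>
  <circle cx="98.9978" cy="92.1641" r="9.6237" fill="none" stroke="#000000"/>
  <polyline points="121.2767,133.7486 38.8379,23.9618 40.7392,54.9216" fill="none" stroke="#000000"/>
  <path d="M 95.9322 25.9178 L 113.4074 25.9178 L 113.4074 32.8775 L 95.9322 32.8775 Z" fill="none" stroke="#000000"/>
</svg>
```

(Gcodetools for Inkscape — laser output)
G21
G90
G0 X104.1125 Y53.7476
M4 S249
G1 X98.7463 Y70.2630 F3676
G1 X84.6975 Y80.4700
G1 X67.3323 Y80.4700
G1 X53.2835 Y70.2630
G1 X47.9173 Y53.7476
G1 X53.2835 Y37.2322
G1 X67.3323 Y27.0252
G1 X84.6975 Y27.0252
G1 X98.7463 Y37.2322
G1 X104.1125 Y53.7476
G0 X108.6215 Y52.3126
M4 S249
G1 X106.7835 Y57.9693 F3676
G1 X101.9717 Y61.4653
G1 X96.0239 Y61.4653
G1 X91.2121 Y57.9693
G1 X89.3741 Y52.3126
G1 X91.2121 Y46.6559
G1 X96.0239 Y43.1599
G1 X101.9717 Y43.1599
G1 X106.7835 Y46.6559
G1 X108.6215 Y52.3126
G0 X121.2767 Y10.7281
M4 S249
G1 X38.8379 Y120.5149 F3676
G1 X40.7392 Y89.5551
G0 X95.9322 Y118.5589
M4 S249
G1 X113.4074 Y118.5589 F3676
G1 X113.4074 Y111.5992
G1 X95.9322 Y111.5992
G1 X95.9322 Y118.5589
M5
G0 X0.0000 Y0.0000

viewBox `0 0 174.9027 144.4767` with mm width/height → 1 unit = 1 mm. Flip: y_m = 144.4767 − y_svg.

**Shape 1** — `<circle>` circle, stroke `#000000` → engrave (S249, F3676). Machine vertices: (104.1125,53.7476) → (98.7463,70.2630) → (84.6975,80.4700) → (67.3323,80.4700) → (53.2835,70.2630) → (47.9173,53.7476) → (53.2835,37.2322) → (67.3323,27.0252) → (84.6975,27.0252) → (98.7463,37.2322) → (104.1125,53.7476). Closed: final G1 returns to the first vertex.

**Shape 2** — `<circle>` circle, stroke `#000000` → engrave (S249, F3676). Machine vertices: (108.6215,52.3126) → (106.7835,57.9693) → (101.9717,61.4653) → (96.0239,61.4653) → (91.2121,57.9693) → (89.3741,52.3126) → (91.2121,46.6559) → (96.0239,43.1599) → (101.9717,43.1599) → (106.7835,46.6559) → (108.6215,52.3126). Closed: final G1 returns to the first vertex.

**Shape 3** — `<polyline>` open polyline, stroke `#000000` → engrave (S249, F3676). Machine vertices: (121.2767,10.7281) → (38.8379,120.5149) → (40.7392,89.5551). Open path.

**Shape 4** — `<path>` rectangle, stroke `#000000` → engrave (S249, F3676). Machine vertices: (95.9322,118.5589) → (113.4074,118.5589) → (113.4074,111.5992) → (95.9322,111.5992) → (95.9322,118.5589). Closed: final G1 returns to the first vertex.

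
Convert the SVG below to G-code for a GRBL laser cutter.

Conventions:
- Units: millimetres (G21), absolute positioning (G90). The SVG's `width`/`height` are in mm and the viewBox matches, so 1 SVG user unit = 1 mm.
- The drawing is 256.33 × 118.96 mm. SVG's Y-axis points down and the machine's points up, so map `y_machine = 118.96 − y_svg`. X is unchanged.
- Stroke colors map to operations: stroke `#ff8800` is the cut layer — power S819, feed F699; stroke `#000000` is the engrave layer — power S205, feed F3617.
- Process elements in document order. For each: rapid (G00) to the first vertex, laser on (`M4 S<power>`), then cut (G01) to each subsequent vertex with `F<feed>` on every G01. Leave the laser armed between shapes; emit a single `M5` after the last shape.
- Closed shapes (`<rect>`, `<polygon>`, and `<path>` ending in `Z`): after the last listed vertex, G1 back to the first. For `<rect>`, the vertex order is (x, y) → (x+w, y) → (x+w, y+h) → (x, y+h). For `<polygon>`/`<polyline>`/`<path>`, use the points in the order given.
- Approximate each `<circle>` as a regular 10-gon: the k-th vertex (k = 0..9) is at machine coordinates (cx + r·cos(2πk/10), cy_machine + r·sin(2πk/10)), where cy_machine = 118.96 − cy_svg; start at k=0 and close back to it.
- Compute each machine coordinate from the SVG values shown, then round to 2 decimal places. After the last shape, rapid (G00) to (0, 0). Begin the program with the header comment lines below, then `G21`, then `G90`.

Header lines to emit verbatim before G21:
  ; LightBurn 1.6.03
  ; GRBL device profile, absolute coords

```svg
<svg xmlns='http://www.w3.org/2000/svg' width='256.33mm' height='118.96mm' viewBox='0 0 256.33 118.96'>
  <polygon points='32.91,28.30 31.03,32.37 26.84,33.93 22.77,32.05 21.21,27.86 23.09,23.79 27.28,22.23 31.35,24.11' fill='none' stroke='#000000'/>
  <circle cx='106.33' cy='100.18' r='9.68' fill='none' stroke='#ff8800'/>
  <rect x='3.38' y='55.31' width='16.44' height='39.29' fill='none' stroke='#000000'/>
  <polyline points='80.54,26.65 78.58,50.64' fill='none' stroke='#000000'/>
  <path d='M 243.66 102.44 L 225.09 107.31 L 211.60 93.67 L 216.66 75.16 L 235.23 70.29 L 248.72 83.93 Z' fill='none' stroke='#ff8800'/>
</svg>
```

; LightBurn 1.6.03
; GRBL device profile, absolute coords
G21
G90
G00 X32.91 Y90.66
M4 S205
G01 X31.03 Y86.59 F3617
G01 X26.84 Y85.03 F3617
G01 X22.77 Y86.91 F3617
G01 X21.21 Y91.10 F3617
G01 X23.09 Y95.17 F3617
G01 X27.28 Y96.73 F3617
G01 X31.35 Y94.85 F3617
G01 X32.91 Y90.66 F3617
G00 X116.01 Y18.78
M4 S819
G01 X114.16 Y24.47 F699
G01 X109.32 Y27.99 F699
G01 X103.34 Y27.99 F699
G01 X98.50 Y24.47 F699
G01 X96.65 Y18.78 F699
G01 X98.50 Y13.09 F699
G01 X103.34 Y9.57 F699
G01 X109.32 Y9.57 F699
G01 X114.16 Y13.09 F699
G01 X116.01 Y18.78 F699
G00 X3.38 Y63.65
M4 S205
G01 X19.82 Y63.65 F3617
G01 X19.82 Y24.36 F3617
G01 X3.38 Y24.36 F3617
G01 X3.38 Y63.65 F3617
G00 X80.54 Y92.31
M4 S205
G01 X78.58 Y68.32 F3617
G00 X243.66 Y16.52
M4 S819
G01 X225.09 Y11.65 F699
G01 X211.60 Y25.29 F699
G01 X216.66 Y43.80 F699
G01 X235.23 Y48.67 F699
G01 X248.72 Y35.03 F699
G01 X243.66 Y16.52 F699
M5
G00 X0.00 Y0.00

1 u = 1 mm; y_m = 118.96 − y.

[1] `<polygon>` regular polygon, #000000→engrave S205 F3617: (32.91,90.66) → (31.03,86.59) → (26.84,85.03) → (22.77,86.91) → (21.21,91.10) → (23.09,95.17) → (27.28,96.73) → (31.35,94.85) → (32.91,90.66) (closed)

[2] `<circle>` circle, #ff8800→cut S819 F699: (116.01,18.78) → (114.16,24.47) → (109.32,27.99) → (103.34,27.99) → (98.50,24.47) → (96.65,18.78) → (98.50,13.09) → (103.34,9.57) → (109.32,9.57) → (114.16,13.09) → (116.01,18.78) (closed)

[3] `<rect>` rectangle, #000000→engrave S205 F3617: (3.38,63.65) → (19.82,63.65) → (19.82,24.36) → (3.38,24.36) → (3.38,63.65) (closed)

[4] `<polyline>` line segment, #000000→engrave S205 F3617: (80.54,92.31) → (78.58,68.32)

[5] `<path>` regular polygon, #ff8800→cut S819 F699: (243.66,16.52) → (225.09,11.65) → (211.60,25.29) → (216.66,43.80) → (235.23,48.67) → (248.72,35.03) → (243.66,16.52) (closed)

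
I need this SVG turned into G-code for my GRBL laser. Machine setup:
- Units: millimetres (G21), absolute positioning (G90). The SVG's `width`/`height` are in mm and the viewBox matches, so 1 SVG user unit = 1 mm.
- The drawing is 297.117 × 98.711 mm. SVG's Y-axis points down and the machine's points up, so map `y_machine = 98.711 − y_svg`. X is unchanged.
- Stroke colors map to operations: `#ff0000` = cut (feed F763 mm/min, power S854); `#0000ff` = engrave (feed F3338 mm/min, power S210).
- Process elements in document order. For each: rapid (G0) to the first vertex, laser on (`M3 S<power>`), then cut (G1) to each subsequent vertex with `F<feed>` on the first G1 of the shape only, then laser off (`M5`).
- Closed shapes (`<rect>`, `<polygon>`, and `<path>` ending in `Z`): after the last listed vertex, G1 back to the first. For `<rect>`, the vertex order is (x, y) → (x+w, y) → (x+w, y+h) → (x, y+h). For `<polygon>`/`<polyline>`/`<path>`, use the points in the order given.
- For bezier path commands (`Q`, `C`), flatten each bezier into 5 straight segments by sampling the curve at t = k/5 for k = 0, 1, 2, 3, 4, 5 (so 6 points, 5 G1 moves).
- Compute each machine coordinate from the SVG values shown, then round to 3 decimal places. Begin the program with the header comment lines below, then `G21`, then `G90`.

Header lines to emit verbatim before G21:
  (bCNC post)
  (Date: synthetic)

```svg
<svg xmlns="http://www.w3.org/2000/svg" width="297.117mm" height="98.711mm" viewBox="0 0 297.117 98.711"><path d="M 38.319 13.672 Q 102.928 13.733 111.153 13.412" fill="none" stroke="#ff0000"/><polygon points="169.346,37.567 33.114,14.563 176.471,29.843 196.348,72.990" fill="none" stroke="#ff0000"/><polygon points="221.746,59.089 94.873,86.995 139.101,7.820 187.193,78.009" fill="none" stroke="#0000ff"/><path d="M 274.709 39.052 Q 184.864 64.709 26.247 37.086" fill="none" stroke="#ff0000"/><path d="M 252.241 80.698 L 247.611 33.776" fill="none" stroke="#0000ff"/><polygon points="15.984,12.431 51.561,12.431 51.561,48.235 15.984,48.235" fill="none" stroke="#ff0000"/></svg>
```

(bCNC post)
(Date: synthetic)
G21
G90
G0 X38.319 Y85.039
M3 S854
G1 X61.907 Y85.030 F763
G1 X80.985 Y85.051
G1 X95.552 Y85.103
G1 X105.608 Y85.186
G1 X111.153 Y85.299
M5
G0 X169.346 Y61.144
M3 S854
G1 X33.114 Y84.148 F763
G1 X176.471 Y68.868
G1 X196.348 Y25.721
G1 X169.346 Y61.144
M5
G0 X221.746 Y39.622
M3 S210
G1 X94.873 Y11.716 F3338
G1 X139.101 Y90.891
G1 X187.193 Y20.702
G1 X221.746 Y39.622
M5
G0 X274.709 Y59.659
M3 S854
G1 X236.020 Y51.527 F763
G1 X191.829 Y47.658
G1 X142.137 Y48.051
G1 X86.943 Y52.707
G1 X26.247 Y61.625
M5
G0 X252.241 Y18.013
M3 S210
G1 X247.611 Y64.935 F3338
M5
G0 X15.984 Y86.280
M3 S854
G1 X51.561 Y86.280 F763
G1 X51.561 Y50.476
G1 X15.984 Y50.476
G1 X15.984 Y86.280
M5

viewBox `0 0 297.117 98.711` with mm width/height → 1 unit = 1 mm. Flip: y_m = 98.711 − y_svg.

**Shape 1** — `<path>` quadratic bezier, stroke `#ff0000` → cut (S854, F763). Control points (SVG): P0=(38.319,13.672), P1=(102.928,13.733), P2=(111.153,13.412); sampled at t=k/5. Machine vertices: (38.319,85.039) → (61.907,85.030) → (80.985,85.051) → (95.552,85.103) → (105.608,85.186) → (111.153,85.299). Open path.

**Shape 2** — `<polygon>` closed polygon, stroke `#ff0000` → cut (S854, F763). Machine vertices: (169.346,61.144) → (33.114,84.148) → (176.471,68.868) → (196.348,25.721) → (169.346,61.144). Closed: final G1 returns to the first vertex.

**Shape 3** — `<polygon>` closed polygon, stroke `#0000ff` → engrave (S210, F3338). Machine vertices: (221.746,39.622) → (94.873,11.716) → (139.101,90.891) → (187.193,20.702) → (221.746,39.622). Closed: final G1 returns to the first vertex.

**Shape 4** — `<path>` quadratic bezier, stroke `#ff0000` → cut (S854, F763). Control points (SVG): P0=(274.709,39.052), P1=(184.864,64.709), P2=(26.247,37.086); sampled at t=k/5. Machine vertices: (274.709,59.659) → (236.020,51.527) → (191.829,47.658) → (142.137,48.051) → (86.943,52.707) → (26.247,61.625). Open path.

**Shape 5** — `<path>` line segment, stroke `#0000ff` → engrave (S210, F3338). Machine vertices: (252.241,18.013) → (247.611,64.935). Open path.

**Shape 6** — `<polygon>` rectangle, stroke `#ff0000` → cut (S854, F763). Machine vertices: (15.984,86.280) → (51.561,86.280) → (51.561,50.476) → (15.984,50.476) → (15.984,86.280). Closed: final G1 returns to the first vertex.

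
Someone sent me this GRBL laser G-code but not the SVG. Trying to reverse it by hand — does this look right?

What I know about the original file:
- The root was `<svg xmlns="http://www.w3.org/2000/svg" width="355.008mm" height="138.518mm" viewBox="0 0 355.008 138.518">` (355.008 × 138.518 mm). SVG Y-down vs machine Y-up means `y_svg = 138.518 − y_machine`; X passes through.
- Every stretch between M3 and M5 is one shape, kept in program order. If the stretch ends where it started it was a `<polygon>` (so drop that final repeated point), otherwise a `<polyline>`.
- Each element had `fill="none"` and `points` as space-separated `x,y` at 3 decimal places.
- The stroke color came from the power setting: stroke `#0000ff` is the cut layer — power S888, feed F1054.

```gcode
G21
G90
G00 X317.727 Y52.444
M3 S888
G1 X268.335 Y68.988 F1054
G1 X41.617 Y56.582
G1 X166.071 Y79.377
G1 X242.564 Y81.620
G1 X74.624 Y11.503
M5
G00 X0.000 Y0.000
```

Each laser-on run becomes one SVG element. Flip Y back into SVG space with y_svg = 138.518 − y_machine. Every run uses S888, so all elements get stroke `#0000ff` (cut).

Run 1: The run is open, so emit a `<polyline>` with points (Y-flipped): 317.727,86.074 268.335,69.530 41.617,81.936 166.071,59.141 242.564,56.898 74.624,127.015.

<svg xmlns="http://www.w3.org/2000/svg" width="355.008mm" height="138.518mm" viewBox="0 0 355.008 138.518">
  <polyline points="317.727,86.074 268.335,69.530 41.617,81.936 166.071,59.141 242.564,56.898 74.624,127.015" fill="none" stroke="#0000ff"/>
</svg>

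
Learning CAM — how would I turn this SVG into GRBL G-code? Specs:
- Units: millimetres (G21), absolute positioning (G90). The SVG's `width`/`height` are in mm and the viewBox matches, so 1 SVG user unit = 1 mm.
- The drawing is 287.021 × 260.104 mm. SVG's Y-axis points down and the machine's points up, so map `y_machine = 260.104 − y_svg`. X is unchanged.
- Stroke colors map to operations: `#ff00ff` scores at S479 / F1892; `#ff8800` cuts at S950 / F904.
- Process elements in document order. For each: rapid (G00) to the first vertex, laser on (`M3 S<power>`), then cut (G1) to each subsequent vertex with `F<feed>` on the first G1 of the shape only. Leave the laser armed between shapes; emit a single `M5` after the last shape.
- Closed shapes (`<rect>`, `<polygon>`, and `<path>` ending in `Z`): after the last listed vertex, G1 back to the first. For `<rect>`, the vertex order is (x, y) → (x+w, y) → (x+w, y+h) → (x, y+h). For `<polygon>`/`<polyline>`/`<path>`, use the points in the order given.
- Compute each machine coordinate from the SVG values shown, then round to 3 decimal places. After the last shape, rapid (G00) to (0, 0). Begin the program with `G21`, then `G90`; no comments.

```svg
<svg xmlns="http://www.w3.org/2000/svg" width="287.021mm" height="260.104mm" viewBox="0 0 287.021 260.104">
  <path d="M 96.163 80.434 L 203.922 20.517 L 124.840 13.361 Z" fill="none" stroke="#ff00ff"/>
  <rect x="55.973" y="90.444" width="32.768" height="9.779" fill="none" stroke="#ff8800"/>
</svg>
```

G21
G90
G00 X96.163 Y179.670
M3 S479
G1 X203.922 Y239.587 F1892
G1 X124.840 Y246.743
G1 X96.163 Y179.670
G00 X55.973 Y169.660
M3 S950
G1 X88.741 Y169.660 F904
G1 X88.741 Y159.881
G1 X55.973 Y159.881
G1 X55.973 Y169.660
M5
G00 X0.000 Y0.000

1 u = 1 mm; y_m = 260.104 − y.

[1] `<path>` closed polygon, #ff00ff→score S479 F1892: (96.163,179.670) → (203.922,239.587) → (124.840,246.743) → (96.163,179.670) (closed)

[2] `<rect>` rectangle, #ff8800→cut S950 F904: (55.973,169.660) → (88.741,169.660) → (88.741,159.881) → (55.973,159.881) → (55.973,169.660) (closed)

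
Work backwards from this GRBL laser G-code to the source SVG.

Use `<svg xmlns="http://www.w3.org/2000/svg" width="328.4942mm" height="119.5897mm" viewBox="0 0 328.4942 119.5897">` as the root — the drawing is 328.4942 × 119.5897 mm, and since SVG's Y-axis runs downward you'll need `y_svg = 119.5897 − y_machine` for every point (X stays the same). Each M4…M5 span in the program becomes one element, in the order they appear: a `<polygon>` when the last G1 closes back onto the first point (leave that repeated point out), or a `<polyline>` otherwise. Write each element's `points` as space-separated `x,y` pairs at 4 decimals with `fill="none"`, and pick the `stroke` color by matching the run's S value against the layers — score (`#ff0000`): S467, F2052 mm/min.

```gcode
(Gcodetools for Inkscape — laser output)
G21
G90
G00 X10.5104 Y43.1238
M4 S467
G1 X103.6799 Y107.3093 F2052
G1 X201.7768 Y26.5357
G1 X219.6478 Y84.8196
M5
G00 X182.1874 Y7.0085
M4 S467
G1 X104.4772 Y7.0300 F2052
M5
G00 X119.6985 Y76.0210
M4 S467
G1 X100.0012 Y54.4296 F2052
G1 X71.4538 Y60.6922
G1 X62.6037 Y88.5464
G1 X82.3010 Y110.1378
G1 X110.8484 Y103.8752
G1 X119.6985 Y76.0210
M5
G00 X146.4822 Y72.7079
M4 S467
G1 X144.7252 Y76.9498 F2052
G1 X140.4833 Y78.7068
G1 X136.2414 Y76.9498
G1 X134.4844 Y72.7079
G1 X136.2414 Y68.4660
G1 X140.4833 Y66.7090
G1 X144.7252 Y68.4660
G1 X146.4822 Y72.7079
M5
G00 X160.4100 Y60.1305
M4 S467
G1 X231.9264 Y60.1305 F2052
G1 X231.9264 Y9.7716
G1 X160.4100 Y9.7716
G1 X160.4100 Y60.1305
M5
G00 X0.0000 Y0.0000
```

<svg xmlns="http://www.w3.org/2000/svg" width="328.4942mm" height="119.5897mm" viewBox="0 0 328.4942 119.5897">
  <polyline points="10.5104,76.4659 103.6799,12.2804 201.7768,93.0540 219.6478,34.7701" fill="none" stroke="#ff0000"/>
  <polyline points="182.1874,112.5812 104.4772,112.5597" fill="none" stroke="#ff0000"/>
  <polygon points="119.6985,43.5687 100.0012,65.1601 71.4538,58.8975 62.6037,31.0433 82.3010,9.4519 110.8484,15.7145" fill="none" stroke="#ff0000"/>
  <polygon points="146.4822,46.8818 144.7252,42.6399 140.4833,40.8829 136.2414,42.6399 134.4844,46.8818 136.2414,51.1237 140.4833,52.8807 144.7252,51.1237" fill="none" stroke="#ff0000"/>
  <polygon points="160.4100,59.4592 231.9264,59.4592 231.9264,109.8181 160.4100,109.8181" fill="none" stroke="#ff0000"/>
</svg>

Each laser-on run becomes one SVG element. Flip Y back into SVG space with y_svg = 119.5897 − y_machine. Every run uses S467, so all elements get stroke `#ff0000` (score).

Run 1: The run is open, so emit a `<polyline>` with points (Y-flipped): 10.5104,76.4659 103.6799,12.2804 201.7768,93.0540 219.6478,34.7701.

Run 2: The run is open, so emit a `<polyline>` with points (Y-flipped): 182.1874,112.5812 104.4772,112.5597.

Run 3: The run returns to its start, so emit a `<polygon>` with points (Y-flipped): 119.6985,43.5687 100.0012,65.1601 71.4538,58.8975 62.6037,31.0433 82.3010,9.4519 110.8484,15.7145.

Run 4: The run returns to its start, so emit a `<polygon>` with points (Y-flipped): 146.4822,46.8818 144.7252,42.6399 140.4833,40.8829 136.2414,42.6399 134.4844,46.8818 136.2414,51.1237 140.4833,52.8807 144.7252,51.1237.

Run 5: The run returns to its start, so emit a `<polygon>` with points (Y-flipped): 160.4100,59.4592 231.9264,59.4592 231.9264,109.8181 160.4100,109.8181.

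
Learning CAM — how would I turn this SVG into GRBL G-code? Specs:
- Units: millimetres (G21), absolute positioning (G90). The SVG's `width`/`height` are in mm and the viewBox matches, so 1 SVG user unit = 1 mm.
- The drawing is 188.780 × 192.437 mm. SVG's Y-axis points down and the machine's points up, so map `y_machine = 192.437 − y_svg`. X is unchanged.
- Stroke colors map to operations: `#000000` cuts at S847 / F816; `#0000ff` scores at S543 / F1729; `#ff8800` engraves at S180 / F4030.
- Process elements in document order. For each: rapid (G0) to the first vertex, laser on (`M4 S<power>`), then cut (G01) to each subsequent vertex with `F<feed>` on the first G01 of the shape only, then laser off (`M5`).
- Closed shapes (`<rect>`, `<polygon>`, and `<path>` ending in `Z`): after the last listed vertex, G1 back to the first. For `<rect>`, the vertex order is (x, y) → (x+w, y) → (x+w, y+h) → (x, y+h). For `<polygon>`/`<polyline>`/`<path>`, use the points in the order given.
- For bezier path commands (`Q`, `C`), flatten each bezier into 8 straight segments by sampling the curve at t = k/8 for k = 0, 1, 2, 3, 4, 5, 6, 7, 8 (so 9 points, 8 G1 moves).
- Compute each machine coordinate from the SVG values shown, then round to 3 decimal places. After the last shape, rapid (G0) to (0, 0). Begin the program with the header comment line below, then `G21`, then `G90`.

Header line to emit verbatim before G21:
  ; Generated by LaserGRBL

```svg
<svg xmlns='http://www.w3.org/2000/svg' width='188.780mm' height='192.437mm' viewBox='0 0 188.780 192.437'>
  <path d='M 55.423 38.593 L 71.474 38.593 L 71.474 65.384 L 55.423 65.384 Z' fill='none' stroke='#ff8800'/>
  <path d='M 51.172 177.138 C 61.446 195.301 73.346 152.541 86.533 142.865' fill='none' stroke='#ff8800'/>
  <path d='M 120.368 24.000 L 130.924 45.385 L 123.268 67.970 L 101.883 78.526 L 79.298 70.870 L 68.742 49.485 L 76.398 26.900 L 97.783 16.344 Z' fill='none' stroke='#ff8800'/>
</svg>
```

; Generated by LaserGRBL
G21
G90
G0 X55.423 Y153.844
M4 S180
G01 X71.474 Y153.844 F4030
G01 X71.474 Y127.053
G01 X55.423 Y127.053
G01 X55.423 Y153.844
M5
G0 X51.172 Y15.299
M4 S180
G01 X55.100 Y11.160 F4030
G01 X59.177 Y11.631
G01 X63.398 Y15.610
G01 X67.760 Y21.996
G01 X72.258 Y29.687
G01 X76.889 Y37.581
G01 X81.649 Y44.576
G01 X86.533 Y49.572
M5
G0 X120.368 Y168.437
M4 S180
G01 X130.924 Y147.052 F4030
G01 X123.268 Y124.467
G01 X101.883 Y113.911
G01 X79.298 Y121.567
G01 X68.742 Y142.952
G01 X76.398 Y165.537
G01 X97.783 Y176.093
G01 X120.368 Y168.437
M5
G0 X0.000 Y0.000

viewBox `0 0 188.780 192.437` with mm width/height → 1 unit = 1 mm. Flip: y_m = 192.437 − y_svg.

**Shape 1** — `<path>` rectangle, stroke `#ff8800` → engrave (S180, F4030). Machine vertices: (55.423,153.844) → (71.474,153.844) → (71.474,127.053) → (55.423,127.053) → (55.423,153.844). Closed: final G1 returns to the first vertex.

**Shape 2** — `<path>` cubic bezier, stroke `#ff8800` → engrave (S180, F4030). Control points (SVG): P0=(51.172,177.138), P1=(61.446,195.301), P2=(73.346,152.541), P3=(86.533,142.865); sampled at t=k/8. Machine vertices: (51.172,15.299) → (55.100,11.160) → (59.177,11.631) → (63.398,15.610) → (67.760,21.996) → (72.258,29.687) → (76.889,37.581) → (81.649,44.576) → (86.533,49.572). Open path.

**Shape 3** — `<path>` regular polygon, stroke `#ff8800` → engrave (S180, F4030). Machine vertices: (120.368,168.437) → (130.924,147.052) → (123.268,124.467) → (101.883,113.911) → (79.298,121.567) → (68.742,142.952) → (76.398,165.537) → (97.783,176.093) → (120.368,168.437). Closed: final G1 returns to the first vertex.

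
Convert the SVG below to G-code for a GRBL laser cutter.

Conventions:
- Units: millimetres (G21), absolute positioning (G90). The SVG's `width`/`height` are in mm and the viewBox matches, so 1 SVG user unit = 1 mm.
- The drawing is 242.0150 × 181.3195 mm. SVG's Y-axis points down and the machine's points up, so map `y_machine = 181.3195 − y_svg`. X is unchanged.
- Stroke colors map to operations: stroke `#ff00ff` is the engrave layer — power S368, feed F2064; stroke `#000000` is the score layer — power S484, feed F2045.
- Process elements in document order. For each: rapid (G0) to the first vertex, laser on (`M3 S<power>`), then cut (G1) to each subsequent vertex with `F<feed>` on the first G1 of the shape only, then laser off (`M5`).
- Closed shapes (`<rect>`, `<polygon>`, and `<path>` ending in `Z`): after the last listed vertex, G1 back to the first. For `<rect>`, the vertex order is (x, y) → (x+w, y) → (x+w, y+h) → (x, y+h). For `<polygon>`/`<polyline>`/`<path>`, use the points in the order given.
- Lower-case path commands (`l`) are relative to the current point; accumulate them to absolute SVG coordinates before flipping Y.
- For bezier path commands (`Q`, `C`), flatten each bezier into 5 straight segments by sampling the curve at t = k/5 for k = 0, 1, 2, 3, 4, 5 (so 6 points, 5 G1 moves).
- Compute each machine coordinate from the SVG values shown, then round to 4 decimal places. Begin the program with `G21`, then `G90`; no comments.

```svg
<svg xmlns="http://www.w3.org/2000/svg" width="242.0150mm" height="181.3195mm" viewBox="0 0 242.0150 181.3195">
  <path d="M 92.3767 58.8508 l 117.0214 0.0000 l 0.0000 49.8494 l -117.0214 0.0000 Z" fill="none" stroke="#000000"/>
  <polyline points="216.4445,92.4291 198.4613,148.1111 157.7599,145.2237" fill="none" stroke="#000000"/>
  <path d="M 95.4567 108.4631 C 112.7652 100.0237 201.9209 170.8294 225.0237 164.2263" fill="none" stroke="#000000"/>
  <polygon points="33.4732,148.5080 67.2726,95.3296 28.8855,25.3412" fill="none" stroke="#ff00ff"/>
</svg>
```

G21
G90
G0 X92.3767 Y122.4687
M3 S484
G1 X209.3981 Y122.4687 F2045
G1 X209.3981 Y72.6193
G1 X92.3767 Y72.6193
G1 X92.3767 Y122.4687
M5
G0 X216.4445 Y88.8904
M3 S484
G1 X198.4613 Y33.2084 F2045
G1 X157.7599 Y36.0958
M5
G0 X95.4567 Y72.8564
M3 S484
G1 X113.3603 Y69.6639 F2045
G1 X141.8879 Y54.9719
G1 X174.4206 Y36.2999
G1 X204.3389 Y21.1672
G1 X225.0237 Y17.0932
M5
G0 X33.4732 Y32.8115
M3 S368
G1 X67.2726 Y85.9899 F2064
G1 X28.8855 Y155.9783
G1 X33.4732 Y32.8115
M5

1 u = 1 mm; y_m = 181.3195 − y.

[1] `<path>` rectangle, #000000→score S484 F2045: (92.3767,122.4687) → (209.3981,122.4687) → (209.3981,72.6193) → (92.3767,72.6193) → (92.3767,122.4687) (closed)

[2] `<polyline>` open polyline, #000000→score S484 F2045: (216.4445,88.8904) → (198.4613,33.2084) → (157.7599,36.0958)

[3] `<path>` cubic bezier, #000000→score S484 F2045: (95.4567,72.8564) → (113.3603,69.6639) → (141.8879,54.9719) → (174.4206,36.2999) → (204.3389,21.1672) → (225.0237,17.0932)

[4] `<polygon>` closed polygon, #ff00ff→engrave S368 F2064: (33.4732,32.8115) → (67.2726,85.9899) → (28.8855,155.9783) → (33.4732,32.8115) (closed)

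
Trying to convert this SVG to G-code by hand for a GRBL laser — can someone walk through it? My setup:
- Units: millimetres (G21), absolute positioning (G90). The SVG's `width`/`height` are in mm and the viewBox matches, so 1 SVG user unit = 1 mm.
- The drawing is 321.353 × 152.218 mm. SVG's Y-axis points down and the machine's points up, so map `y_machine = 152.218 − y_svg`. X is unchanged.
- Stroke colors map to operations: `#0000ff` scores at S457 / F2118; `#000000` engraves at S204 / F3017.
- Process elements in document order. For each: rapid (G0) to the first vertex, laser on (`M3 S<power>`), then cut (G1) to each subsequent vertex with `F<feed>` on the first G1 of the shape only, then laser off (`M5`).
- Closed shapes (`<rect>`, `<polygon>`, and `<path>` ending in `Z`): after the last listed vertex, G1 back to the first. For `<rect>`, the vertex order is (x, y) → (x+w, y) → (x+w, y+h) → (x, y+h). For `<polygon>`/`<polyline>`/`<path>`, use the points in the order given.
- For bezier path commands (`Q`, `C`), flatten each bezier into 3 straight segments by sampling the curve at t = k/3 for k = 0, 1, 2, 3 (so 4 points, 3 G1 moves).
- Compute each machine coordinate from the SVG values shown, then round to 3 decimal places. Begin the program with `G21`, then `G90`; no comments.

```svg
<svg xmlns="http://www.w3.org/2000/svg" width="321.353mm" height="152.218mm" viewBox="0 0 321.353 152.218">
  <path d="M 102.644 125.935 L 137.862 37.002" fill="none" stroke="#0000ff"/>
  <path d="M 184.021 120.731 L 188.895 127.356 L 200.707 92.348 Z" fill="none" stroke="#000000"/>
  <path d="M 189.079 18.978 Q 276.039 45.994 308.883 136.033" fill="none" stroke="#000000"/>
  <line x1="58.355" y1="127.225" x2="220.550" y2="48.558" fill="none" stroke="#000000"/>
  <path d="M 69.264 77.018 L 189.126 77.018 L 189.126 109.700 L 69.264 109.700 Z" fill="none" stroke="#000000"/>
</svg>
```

viewBox `0 0 321.353 152.218` with mm width/height → 1 unit = 1 mm. Flip: y_m = 152.218 − y_svg.

**Shape 1** — `<path>` line segment, stroke `#0000ff` → score (S457, F2118). Machine vertices: (102.644,26.283) → (137.862,115.216). Open path.

**Shape 2** — `<path>` closed polygon, stroke `#000000` → engrave (S204, F3017). Machine vertices: (184.021,31.487) → (188.895,24.862) → (200.707,59.870) → (184.021,31.487). Closed: final G1 returns to the first vertex.

**Shape 3** — `<path>` quadratic bezier, stroke `#000000` → engrave (S204, F3017). Control points (SVG): P0=(189.079,18.978), P1=(276.039,45.994), P2=(308.883,136.033); sampled at t=k/3. Machine vertices: (189.079,133.240) → (241.039,108.227) → (280.974,69.208) → (308.883,16.185). Open path.

**Shape 4** — `<line>` line segment, stroke `#000000` → engrave (S204, F3017). Machine vertices: (58.355,24.993) → (220.550,103.660). Open path.

**Shape 5** — `<path>` rectangle, stroke `#000000` → engrave (S204, F3017). Machine vertices: (69.264,75.200) → (189.126,75.200) → (189.126,42.518) → (69.264,42.518) → (69.264,75.200). Closed: final G1 returns to the first vertex.

G21
G90
G0 X102.644 Y26.283
M3 S457
G1 X137.862 Y115.216 F2118
M5
G0 X184.021 Y31.487
M3 S204
G1 X188.895 Y24.862 F3017
G1 X200.707 Y59.870
G1 X184.021 Y31.487
M5
G0 X189.079 Y133.240
M3 S204
G1 X241.039 Y108.227 F3017
G1 X280.974 Y69.208
G1 X308.883 Y16.185
M5
G0 X58.355 Y24.993
M3 S204
G1 X220.550 Y103.660 F3017
M5
G0 X69.264 Y75.200
M3 S204
G1 X189.126 Y75.200 F3017
G1 X189.126 Y42.518
G1 X69.264 Y42.518
G1 X69.264 Y75.200
M5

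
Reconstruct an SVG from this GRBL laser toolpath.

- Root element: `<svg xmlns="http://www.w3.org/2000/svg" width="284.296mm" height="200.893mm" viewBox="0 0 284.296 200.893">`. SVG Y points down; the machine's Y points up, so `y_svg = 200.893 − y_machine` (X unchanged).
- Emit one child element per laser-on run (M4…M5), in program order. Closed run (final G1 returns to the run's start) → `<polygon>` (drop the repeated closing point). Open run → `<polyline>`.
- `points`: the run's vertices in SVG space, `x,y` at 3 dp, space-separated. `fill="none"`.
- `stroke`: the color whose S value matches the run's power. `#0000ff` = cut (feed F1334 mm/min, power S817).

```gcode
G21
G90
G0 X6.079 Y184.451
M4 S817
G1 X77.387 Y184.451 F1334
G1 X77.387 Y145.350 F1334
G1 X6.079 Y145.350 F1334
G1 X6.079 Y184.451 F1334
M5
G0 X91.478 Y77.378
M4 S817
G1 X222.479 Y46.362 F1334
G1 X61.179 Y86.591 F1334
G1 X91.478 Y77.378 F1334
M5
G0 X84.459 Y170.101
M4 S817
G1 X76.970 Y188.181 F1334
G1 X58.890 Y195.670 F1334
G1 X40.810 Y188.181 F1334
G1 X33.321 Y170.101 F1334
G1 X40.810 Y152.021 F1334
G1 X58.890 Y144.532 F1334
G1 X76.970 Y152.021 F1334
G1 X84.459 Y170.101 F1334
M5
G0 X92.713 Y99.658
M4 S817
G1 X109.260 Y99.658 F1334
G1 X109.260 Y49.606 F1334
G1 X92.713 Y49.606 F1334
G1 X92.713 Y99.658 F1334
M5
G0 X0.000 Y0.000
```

<svg xmlns="http://www.w3.org/2000/svg" width="284.296mm" height="200.893mm" viewBox="0 0 284.296 200.893">
  <polygon points="6.079,16.442 77.387,16.442 77.387,55.543 6.079,55.543" fill="none" stroke="#0000ff"/>
  <polygon points="91.478,123.515 222.479,154.531 61.179,114.302" fill="none" stroke="#0000ff"/>
  <polygon points="84.459,30.792 76.970,12.712 58.890,5.223 40.810,12.712 33.321,30.792 40.810,48.872 58.890,56.361 76.970,48.872" fill="none" stroke="#0000ff"/>
  <polygon points="92.713,101.235 109.260,101.235 109.260,151.287 92.713,151.287" fill="none" stroke="#0000ff"/>
</svg>

Each laser-on run becomes one SVG element. Flip Y back into SVG space with y_svg = 200.893 − y_machine. Every run uses S817, so all elements get stroke `#0000ff` (cut).

Run 1: The run returns to its start, so emit a `<polygon>` with points (Y-flipped): 6.079,16.442 77.387,16.442 77.387,55.543 6.079,55.543.

Run 2: The run returns to its start, so emit a `<polygon>` with points (Y-flipped): 91.478,123.515 222.479,154.531 61.179,114.302.

Run 3: The run returns to its start, so emit a `<polygon>` with points (Y-flipped): 84.459,30.792 76.970,12.712 58.890,5.223 40.810,12.712 33.321,30.792 40.810,48.872 58.890,56.361 76.970,48.872.

Run 4: The run returns to its start, so emit a `<polygon>` with points (Y-flipped): 92.713,101.235 109.260,101.235 109.260,151.287 92.713,151.287.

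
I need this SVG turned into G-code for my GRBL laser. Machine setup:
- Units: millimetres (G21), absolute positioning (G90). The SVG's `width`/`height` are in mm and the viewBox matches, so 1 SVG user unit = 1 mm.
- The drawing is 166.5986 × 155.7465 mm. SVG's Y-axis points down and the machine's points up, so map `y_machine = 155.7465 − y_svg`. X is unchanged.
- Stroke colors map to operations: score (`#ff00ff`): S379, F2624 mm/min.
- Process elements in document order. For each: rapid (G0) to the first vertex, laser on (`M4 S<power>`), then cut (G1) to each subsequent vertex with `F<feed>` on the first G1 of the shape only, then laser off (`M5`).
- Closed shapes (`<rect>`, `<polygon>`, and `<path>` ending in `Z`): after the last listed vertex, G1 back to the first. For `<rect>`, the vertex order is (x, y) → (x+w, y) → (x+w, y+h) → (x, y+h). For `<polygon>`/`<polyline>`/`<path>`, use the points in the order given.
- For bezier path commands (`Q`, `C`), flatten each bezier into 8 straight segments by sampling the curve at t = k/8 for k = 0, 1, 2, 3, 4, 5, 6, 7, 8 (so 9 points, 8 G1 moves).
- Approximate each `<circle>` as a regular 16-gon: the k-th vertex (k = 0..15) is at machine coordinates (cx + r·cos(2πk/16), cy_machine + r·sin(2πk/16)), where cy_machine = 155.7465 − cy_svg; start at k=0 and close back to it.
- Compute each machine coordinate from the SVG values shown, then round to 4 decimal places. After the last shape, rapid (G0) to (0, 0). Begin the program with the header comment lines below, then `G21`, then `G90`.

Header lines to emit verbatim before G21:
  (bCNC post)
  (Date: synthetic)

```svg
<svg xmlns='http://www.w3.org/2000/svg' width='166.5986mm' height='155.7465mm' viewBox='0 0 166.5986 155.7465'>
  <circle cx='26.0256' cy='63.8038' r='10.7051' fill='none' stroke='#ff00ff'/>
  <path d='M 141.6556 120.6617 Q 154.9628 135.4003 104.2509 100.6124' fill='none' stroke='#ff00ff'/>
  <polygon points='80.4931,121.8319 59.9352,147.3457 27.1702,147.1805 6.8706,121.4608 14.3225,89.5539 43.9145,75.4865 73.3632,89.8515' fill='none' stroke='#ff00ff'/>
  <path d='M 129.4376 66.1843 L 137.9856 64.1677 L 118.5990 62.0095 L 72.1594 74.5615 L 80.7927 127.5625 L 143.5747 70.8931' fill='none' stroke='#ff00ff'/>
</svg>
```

viewBox `0 0 166.5986 155.7465` with mm width/height → 1 unit = 1 mm. Flip: y_m = 155.7465 − y_svg.

**Shape 1** — `<circle>` circle, stroke `#ff00ff` → score (S379, F2624). Machine vertices: (36.7307,91.9427) → (35.9158,96.0394) → (33.5952,99.5123) → (30.1223,101.8329) → (26.0256,102.6478) → (21.9289,101.8329) → (18.4560,99.5123) → (16.1354,96.0394) → (15.3205,91.9427) → (16.1354,87.8460) → (18.4560,84.3731) → (21.9289,82.0525) → (26.0256,81.2376) → (30.1223,82.0525) → (33.5952,84.3731) → (35.9158,87.8460) → (36.7307,91.9427). Closed: final G1 returns to the first vertex.

**Shape 2** — `<path>` quadratic bezier, stroke `#ff00ff` → score (S379, F2624). Control points (SVG): P0=(141.6556,120.6617), P1=(154.9628,135.4003), P2=(104.2509,100.6124); sampled at t=k/8. Machine vertices: (141.6556,35.0848) → (143.9821,32.1740) → (144.3080,30.8109) → (142.6333,30.9955) → (138.9580,32.7278) → (133.2821,36.0078) → (125.6057,40.8356) → (115.9286,47.2110) → (104.2509,55.1341). Open path.

**Shape 3** — `<polygon>` regular polygon, stroke `#ff00ff` → score (S379, F2624). Machine vertices: (80.4931,33.9146) → (59.9352,8.4008) → (27.1702,8.5660) → (6.8706,34.2857) → (14.3225,66.1926) → (43.9145,80.2600) → (73.3632,65.8950) → (80.4931,33.9146). Closed: final G1 returns to the first vertex.

**Shape 4** — `<path>` open polyline, stroke `#ff00ff` → score (S379, F2624). Machine vertices: (129.4376,89.5622) → (137.9856,91.5788) → (118.5990,93.7370) → (72.1594,81.1850) → (80.7927,28.1840) → (143.5747,84.8534). Open path.

(bCNC post)
(Date: synthetic)
G21
G90
G0 X36.7307 Y91.9427
M4 S379
G1 X35.9158 Y96.0394 F2624
G1 X33.5952 Y99.5123
G1 X30.1223 Y101.8329
G1 X26.0256 Y102.6478
G1 X21.9289 Y101.8329
G1 X18.4560 Y99.5123
G1 X16.1354 Y96.0394
G1 X15.3205 Y91.9427
G1 X16.1354 Y87.8460
G1 X18.4560 Y84.3731
G1 X21.9289 Y82.0525
G1 X26.0256 Y81.2376
G1 X30.1223 Y82.0525
G1 X33.5952 Y84.3731
G1 X35.9158 Y87.8460
G1 X36.7307 Y91.9427
M5
G0 X141.6556 Y35.0848
M4 S379
G1 X143.9821 Y32.1740 F2624
G1 X144.3080 Y30.8109
G1 X142.6333 Y30.9955
G1 X138.9580 Y32.7278
G1 X133.2821 Y36.0078
G1 X125.6057 Y40.8356
G1 X115.9286 Y47.2110
G1 X104.2509 Y55.1341
M5
G0 X80.4931 Y33.9146
M4 S379
G1 X59.9352 Y8.4008 F2624
G1 X27.1702 Y8.5660
G1 X6.8706 Y34.2857
G1 X14.3225 Y66.1926
G1 X43.9145 Y80.2600
G1 X73.3632 Y65.8950
G1 X80.4931 Y33.9146
M5
G0 X129.4376 Y89.5622
M4 S379
G1 X137.9856 Y91.5788 F2624
G1 X118.5990 Y93.7370
G1 X72.1594 Y81.1850
G1 X80.7927 Y28.1840
G1 X143.5747 Y84.8534
M5
G0 X0.0000 Y0.0000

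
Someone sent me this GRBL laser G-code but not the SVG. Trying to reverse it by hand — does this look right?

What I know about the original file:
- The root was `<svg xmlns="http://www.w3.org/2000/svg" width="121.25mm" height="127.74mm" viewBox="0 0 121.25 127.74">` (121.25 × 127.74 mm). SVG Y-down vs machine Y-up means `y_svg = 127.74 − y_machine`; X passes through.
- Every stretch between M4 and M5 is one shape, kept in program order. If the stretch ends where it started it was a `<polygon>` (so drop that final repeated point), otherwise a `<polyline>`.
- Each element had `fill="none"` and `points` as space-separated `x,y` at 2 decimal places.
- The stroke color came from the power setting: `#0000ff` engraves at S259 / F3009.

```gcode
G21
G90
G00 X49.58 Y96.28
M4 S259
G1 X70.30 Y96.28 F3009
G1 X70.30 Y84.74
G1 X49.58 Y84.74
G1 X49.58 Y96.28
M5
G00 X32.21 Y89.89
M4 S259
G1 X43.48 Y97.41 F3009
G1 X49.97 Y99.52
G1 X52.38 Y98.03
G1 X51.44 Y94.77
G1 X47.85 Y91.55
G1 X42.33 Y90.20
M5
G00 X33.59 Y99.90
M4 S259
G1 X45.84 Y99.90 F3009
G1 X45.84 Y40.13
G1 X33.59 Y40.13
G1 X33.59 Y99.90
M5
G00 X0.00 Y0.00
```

y_svg = 127.74 − y_m. Every run uses S259, so all elements get stroke `#0000ff` (engrave).

[1] closed run; points: 49.58,31.46 70.30,31.46 70.30,43.00 49.58,43.00

[2] open run; points: 32.21,37.85 43.48,30.33 49.97,28.22 52.38,29.71 51.44,32.97 47.85,36.19 42.33,37.54

[3] closed run; points: 33.59,27.84 45.84,27.84 45.84,87.61 33.59,87.61

<svg xmlns="http://www.w3.org/2000/svg" width="121.25mm" height="127.74mm" viewBox="0 0 121.25 127.74">
  <polygon points="49.58,31.46 70.30,31.46 70.30,43.00 49.58,43.00" fill="none" stroke="#0000ff"/>
  <polyline points="32.21,37.85 43.48,30.33 49.97,28.22 52.38,29.71 51.44,32.97 47.85,36.19 42.33,37.54" fill="none" stroke="#0000ff"/>
  <polygon points="33.59,27.84 45.84,27.84 45.84,87.61 33.59,87.61" fill="none" stroke="#0000ff"/>
</svg>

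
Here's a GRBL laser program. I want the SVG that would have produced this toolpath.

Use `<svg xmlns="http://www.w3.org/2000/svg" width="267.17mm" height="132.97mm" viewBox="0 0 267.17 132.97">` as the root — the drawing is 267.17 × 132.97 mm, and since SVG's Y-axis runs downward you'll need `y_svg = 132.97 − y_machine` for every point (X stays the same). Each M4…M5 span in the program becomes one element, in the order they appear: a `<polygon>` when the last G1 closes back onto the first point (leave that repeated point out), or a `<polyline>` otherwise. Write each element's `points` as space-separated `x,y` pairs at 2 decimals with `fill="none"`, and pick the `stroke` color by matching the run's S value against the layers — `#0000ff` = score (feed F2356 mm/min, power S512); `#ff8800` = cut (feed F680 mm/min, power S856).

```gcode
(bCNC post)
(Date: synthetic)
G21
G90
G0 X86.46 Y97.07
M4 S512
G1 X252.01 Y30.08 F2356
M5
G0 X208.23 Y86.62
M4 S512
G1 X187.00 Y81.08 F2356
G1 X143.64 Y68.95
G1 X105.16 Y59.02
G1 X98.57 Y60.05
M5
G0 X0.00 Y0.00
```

Machine Y-up, SVG Y-down with viewBox height 132.97, so y_svg = 132.97 − y_machine; X carries over. Every run uses S512, so all elements get stroke `#0000ff` (score).

Run 1: The run is open, so emit a `<polyline>` with points (Y-flipped): 86.46,35.90 252.01,102.89.

Run 2: The run is open, so emit a `<polyline>` with points (Y-flipped): 208.23,46.35 187.00,51.89 143.64,64.02 105.16,73.95 98.57,72.92.

<svg xmlns="http://www.w3.org/2000/svg" width="267.17mm" height="132.97mm" viewBox="0 0 267.17 132.97">
  <polyline points="86.46,35.90 252.01,102.89" fill="none" stroke="#0000ff"/>
  <polyline points="208.23,46.35 187.00,51.89 143.64,64.02 105.16,73.95 98.57,72.92" fill="none" stroke="#0000ff"/>
</svg>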